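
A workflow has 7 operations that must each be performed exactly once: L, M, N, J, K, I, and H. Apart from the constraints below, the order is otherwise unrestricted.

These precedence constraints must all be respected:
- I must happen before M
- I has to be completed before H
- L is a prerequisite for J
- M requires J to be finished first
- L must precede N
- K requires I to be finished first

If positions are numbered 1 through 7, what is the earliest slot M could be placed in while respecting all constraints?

4

Working backwards through the constraints from M, its full set of required predecessors is L, J, I — 3 of them.
So at minimum 3 operations come before M, putting M no earlier than position 4. That position is achievable by scheduling exactly those predecessors first.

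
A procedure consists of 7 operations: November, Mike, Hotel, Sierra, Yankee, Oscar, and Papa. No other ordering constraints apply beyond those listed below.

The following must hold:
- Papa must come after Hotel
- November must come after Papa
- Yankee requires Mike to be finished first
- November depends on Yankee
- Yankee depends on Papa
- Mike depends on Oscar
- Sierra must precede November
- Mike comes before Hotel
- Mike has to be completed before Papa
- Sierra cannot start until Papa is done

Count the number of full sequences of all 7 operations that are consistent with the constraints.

Only Oscar has no prerequisites, so it must go first.
Counting all ways to extend the partial order to a total order gives 2.

2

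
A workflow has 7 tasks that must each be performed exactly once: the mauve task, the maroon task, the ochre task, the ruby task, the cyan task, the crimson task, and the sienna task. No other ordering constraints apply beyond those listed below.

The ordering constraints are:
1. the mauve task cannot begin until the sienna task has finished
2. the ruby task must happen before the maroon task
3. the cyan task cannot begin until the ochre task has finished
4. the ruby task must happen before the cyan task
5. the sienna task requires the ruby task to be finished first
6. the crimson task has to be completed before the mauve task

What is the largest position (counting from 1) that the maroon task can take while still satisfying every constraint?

7

No constraint forces any task after the maroon task, so it can be placed last, in position 7.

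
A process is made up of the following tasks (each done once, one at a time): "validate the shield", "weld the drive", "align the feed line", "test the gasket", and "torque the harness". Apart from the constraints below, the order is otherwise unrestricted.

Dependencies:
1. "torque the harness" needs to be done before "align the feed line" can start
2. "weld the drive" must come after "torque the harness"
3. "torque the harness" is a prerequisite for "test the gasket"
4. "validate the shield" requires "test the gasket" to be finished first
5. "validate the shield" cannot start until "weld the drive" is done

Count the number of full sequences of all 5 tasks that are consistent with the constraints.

8

Only "torque the harness" has no prerequisites, so it must go first.
Counting all ways to extend the partial order to a total order gives 8.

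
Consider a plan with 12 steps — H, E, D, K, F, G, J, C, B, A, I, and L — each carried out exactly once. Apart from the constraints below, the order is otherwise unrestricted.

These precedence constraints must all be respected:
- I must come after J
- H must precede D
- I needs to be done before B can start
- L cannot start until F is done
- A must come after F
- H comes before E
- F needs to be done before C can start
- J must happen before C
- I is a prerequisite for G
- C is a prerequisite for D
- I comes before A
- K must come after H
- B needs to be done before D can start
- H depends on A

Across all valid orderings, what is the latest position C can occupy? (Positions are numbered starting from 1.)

11

Following the constraints forward from C, its only required successor is D.
With 1 mandatory successor out of 12 steps total, the latest slot for C is 12−1 = 11, and it's reachable by doing all non-successors before C.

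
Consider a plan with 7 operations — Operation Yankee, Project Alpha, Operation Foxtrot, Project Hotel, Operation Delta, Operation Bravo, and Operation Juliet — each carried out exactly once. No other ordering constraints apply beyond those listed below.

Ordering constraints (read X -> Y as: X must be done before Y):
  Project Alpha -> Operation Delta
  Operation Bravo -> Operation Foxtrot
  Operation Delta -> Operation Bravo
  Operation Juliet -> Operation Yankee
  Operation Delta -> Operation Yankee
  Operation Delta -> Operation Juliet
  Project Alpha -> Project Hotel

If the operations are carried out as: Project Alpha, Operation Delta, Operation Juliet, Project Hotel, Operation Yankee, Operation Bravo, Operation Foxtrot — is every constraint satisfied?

Yes

Every stated constraint is respected: Operation Delta sits at position 2, ahead of Operation Bravo at position 6, and each of the other listed pairs likewise has the predecessor earlier in the sequence.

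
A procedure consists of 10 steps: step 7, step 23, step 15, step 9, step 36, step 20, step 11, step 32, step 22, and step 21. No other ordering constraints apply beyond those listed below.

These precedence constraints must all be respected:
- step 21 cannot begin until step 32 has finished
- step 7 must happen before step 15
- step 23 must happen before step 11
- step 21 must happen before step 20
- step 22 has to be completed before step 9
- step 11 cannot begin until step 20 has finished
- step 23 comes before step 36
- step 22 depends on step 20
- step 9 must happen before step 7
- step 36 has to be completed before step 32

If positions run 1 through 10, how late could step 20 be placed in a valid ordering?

Following every chain forward from step 20, the steps that must come later are step 7, step 15, step 9, step 11, step 22 — 5 of them.
With 5 mandatory successors out of 10 steps total, the latest slot for step 20 is 10−5 = 5, and it's reachable by doing all non-successors before step 20.

5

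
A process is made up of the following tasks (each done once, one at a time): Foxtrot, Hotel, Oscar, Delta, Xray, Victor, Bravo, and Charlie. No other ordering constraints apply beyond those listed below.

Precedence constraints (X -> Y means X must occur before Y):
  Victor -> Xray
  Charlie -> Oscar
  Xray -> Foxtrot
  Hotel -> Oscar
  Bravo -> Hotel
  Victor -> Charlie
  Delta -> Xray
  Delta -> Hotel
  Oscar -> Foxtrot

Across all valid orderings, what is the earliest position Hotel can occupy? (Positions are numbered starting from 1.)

Working backwards through the constraints from Hotel, its full set of required predecessors is Delta, Bravo — 2 of them.
So at minimum 2 tasks come before Hotel, putting Hotel no earlier than position 3. That position is achievable by scheduling exactly those predecessors first.

3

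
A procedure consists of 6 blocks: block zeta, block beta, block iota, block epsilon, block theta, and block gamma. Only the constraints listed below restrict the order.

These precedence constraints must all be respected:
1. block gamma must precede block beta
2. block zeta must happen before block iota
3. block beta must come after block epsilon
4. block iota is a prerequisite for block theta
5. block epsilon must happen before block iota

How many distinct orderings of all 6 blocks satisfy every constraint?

3 blocks have no prerequisites (block zeta, block epsilon, block gamma), so any of them could come first.
Enumerating by repeatedly choosing an available block (one whose prerequisites are all placed) gives 26 distinct complete orderings.

26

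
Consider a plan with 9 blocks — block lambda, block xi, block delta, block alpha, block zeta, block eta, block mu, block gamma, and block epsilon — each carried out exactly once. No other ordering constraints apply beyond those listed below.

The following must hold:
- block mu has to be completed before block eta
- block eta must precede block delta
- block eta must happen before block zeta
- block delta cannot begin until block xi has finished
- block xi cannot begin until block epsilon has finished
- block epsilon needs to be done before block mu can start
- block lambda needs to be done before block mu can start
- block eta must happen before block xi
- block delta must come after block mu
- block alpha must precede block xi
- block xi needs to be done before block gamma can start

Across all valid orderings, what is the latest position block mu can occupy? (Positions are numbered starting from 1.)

Following every chain forward from block mu, the blocks that must come later are block xi, block delta, block zeta, block eta, block gamma — 5 of them.
With 5 mandatory successors out of 9 blocks total, the latest slot for block mu is 9−5 = 4, and it's reachable by doing all non-successors before block mu.

4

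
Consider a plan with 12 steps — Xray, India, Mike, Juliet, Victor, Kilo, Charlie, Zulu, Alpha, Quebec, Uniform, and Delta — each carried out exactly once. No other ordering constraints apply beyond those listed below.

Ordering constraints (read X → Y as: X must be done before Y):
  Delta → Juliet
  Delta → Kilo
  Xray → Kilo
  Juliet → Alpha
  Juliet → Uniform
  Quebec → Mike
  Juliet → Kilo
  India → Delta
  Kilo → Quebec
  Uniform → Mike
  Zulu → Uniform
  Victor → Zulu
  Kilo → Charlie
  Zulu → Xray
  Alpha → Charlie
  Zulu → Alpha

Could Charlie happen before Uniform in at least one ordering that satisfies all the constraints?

The constraints leave Charlie and Uniform unordered relative to each other; nothing requires Uniform earlier.
That means at least one valid schedule has Charlie before Uniform.

Yes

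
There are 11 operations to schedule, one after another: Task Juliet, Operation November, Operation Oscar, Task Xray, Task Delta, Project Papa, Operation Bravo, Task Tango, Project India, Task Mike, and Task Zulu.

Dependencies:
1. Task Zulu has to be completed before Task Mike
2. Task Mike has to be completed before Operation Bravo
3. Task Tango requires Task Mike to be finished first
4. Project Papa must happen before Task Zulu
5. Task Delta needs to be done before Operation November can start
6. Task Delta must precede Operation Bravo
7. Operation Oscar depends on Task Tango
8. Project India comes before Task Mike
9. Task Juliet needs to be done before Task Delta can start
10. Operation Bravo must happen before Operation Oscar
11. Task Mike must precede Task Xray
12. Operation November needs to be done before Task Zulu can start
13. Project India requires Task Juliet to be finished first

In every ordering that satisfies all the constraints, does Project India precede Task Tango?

There is a constraint chain Project India → Task Mike → Task Tango.
That forces Project India before Task Tango in every valid schedule.

Yes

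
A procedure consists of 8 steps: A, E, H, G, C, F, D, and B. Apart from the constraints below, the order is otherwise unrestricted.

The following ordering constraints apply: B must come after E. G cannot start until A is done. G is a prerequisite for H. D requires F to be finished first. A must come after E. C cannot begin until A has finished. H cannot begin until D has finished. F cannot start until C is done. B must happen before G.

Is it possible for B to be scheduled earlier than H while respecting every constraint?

Yes

Every valid ordering already has B before H (the constraints require it), so in particular at least one does.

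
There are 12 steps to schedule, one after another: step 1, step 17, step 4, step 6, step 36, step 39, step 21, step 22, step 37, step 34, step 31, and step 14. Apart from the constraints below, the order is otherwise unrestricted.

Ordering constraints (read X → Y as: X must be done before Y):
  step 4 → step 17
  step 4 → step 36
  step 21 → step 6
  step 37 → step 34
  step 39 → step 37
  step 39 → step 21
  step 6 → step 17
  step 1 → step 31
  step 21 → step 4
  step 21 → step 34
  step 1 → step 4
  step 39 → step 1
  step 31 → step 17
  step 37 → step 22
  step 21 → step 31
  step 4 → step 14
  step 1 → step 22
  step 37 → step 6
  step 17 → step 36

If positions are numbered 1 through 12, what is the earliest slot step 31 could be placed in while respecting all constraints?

4

Every step that must precede step 31 has to come before it. Tracing all chains that end at step 31, those steps are: step 1, step 39, step 21 — 3 in total.
With 3 mandatory predecessors, the earliest step 31 can sit is position 3+1 = 4, and placing just those 3 first achieves it.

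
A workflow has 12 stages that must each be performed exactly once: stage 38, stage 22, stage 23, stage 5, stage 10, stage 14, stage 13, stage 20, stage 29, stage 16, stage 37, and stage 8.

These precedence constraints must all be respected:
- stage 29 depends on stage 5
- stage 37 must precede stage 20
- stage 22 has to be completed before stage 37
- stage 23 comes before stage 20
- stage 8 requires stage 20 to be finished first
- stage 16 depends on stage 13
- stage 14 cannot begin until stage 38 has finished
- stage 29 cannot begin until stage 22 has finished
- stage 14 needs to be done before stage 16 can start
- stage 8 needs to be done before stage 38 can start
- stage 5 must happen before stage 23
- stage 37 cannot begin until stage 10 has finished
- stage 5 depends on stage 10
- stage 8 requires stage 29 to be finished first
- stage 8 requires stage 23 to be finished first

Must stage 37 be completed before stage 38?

Chaining the stated constraints: stage 37 → stage 20 → stage 8 → stage 38.
Hence stage 37 necessarily comes before stage 38.

Yes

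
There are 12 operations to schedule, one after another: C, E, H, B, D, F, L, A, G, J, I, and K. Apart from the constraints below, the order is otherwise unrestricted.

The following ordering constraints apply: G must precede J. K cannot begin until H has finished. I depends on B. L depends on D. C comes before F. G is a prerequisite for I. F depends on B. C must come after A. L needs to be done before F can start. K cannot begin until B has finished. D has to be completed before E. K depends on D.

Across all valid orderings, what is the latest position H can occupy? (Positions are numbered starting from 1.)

Following the constraints forward from H, its only required successor is K.
With 1 mandatory successor out of 12 operations total, the latest slot for H is 12−1 = 11, and it's reachable by doing all non-successors before H.

11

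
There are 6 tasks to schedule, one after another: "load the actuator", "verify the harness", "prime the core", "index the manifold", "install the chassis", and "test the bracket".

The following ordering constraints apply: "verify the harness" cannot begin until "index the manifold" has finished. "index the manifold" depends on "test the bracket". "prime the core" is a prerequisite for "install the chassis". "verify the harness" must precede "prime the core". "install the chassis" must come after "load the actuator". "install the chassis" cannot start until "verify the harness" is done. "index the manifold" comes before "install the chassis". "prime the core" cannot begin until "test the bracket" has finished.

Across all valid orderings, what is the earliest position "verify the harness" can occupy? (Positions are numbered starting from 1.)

3

Every task that must precede "verify the harness" has to come before it. Tracing all chains that end at "verify the harness", those tasks are: "index the manifold", "test the bracket" — 2 in total.
So at minimum 2 tasks come before "verify the harness", putting "verify the harness" no earlier than position 3. That position is achievable by scheduling exactly those predecessors first.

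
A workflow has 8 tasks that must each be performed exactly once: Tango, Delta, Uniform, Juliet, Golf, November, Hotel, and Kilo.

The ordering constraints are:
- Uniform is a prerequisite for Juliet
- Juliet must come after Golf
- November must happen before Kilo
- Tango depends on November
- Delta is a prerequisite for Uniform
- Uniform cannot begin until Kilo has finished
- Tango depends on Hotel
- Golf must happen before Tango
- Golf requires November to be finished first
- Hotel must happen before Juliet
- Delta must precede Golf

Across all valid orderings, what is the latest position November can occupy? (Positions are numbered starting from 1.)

3

Following every chain forward from November, the tasks that must come later are Tango, Uniform, Juliet, Golf, Kilo — 5 of them.
With 5 mandatory successors out of 8 tasks total, the latest slot for November is 8−5 = 3, and it's reachable by doing all non-successors before November.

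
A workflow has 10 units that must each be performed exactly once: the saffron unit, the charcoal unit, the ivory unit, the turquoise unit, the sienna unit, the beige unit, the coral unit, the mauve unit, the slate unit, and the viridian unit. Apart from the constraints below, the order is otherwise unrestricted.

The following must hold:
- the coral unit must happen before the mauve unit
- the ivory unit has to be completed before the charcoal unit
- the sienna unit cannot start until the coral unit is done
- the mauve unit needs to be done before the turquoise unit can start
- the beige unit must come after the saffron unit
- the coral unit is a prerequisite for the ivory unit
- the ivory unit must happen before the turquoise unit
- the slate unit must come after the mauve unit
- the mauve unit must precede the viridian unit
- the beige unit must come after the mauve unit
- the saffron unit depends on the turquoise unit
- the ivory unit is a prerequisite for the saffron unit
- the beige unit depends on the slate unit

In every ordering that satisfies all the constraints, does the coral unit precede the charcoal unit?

There is a constraint chain the coral unit → the ivory unit → the charcoal unit.
That forces the coral unit before the charcoal unit in every valid schedule.

Yes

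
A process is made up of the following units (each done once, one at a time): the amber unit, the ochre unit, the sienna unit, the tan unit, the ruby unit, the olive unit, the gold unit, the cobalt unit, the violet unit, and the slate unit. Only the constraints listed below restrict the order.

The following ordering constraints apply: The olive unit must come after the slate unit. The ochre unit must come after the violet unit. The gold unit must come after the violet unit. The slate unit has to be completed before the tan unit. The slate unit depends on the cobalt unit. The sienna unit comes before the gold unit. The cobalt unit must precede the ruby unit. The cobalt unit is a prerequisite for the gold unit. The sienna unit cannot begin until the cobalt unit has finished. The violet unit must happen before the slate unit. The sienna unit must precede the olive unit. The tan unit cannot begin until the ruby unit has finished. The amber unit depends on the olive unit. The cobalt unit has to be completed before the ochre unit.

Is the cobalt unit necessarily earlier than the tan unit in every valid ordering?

Yes

Tracing the constraints gives a chain: the cobalt unit → the ruby unit → the tan unit.
So the cobalt unit must precede the tan unit in any valid ordering.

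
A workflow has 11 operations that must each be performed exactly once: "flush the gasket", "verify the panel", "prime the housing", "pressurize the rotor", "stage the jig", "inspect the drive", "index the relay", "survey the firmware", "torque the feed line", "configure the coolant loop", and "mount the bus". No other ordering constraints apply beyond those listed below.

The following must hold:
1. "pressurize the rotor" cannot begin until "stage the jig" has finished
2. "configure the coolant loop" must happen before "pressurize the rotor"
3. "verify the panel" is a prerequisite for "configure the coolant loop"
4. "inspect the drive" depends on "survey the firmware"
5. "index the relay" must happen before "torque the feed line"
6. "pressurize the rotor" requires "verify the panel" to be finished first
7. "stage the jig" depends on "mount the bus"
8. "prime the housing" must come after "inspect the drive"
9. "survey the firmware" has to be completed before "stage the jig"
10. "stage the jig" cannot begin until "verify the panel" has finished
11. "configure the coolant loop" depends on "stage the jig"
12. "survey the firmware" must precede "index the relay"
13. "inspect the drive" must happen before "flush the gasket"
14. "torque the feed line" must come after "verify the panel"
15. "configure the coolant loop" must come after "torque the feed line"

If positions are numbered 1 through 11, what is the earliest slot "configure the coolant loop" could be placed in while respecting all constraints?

7

Working backwards through the constraints from "configure the coolant loop", its full set of required predecessors is "verify the panel", "stage the jig", "index the relay", "survey the firmware", "torque the feed line", "mount the bus" — 6 of them.
With 6 mandatory predecessors, the earliest "configure the coolant loop" can sit is position 6+1 = 7, and placing just those 6 first achieves it.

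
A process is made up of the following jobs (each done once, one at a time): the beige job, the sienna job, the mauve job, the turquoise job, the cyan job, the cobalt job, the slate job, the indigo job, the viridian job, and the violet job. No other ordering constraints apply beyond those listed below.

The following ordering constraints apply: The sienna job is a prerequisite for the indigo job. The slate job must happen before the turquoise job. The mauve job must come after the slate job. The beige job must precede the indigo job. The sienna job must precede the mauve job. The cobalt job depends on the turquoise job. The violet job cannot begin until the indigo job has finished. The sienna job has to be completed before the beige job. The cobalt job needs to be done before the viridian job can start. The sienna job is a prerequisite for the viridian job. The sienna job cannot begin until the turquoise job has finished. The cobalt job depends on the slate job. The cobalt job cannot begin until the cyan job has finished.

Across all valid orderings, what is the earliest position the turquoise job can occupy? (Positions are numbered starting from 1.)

2

Working backwards through the constraints from the turquoise job, its only required predecessor is the slate job.
So at minimum 1 job comes before the turquoise job, putting the turquoise job no earlier than position 2. That position is achievable by scheduling exactly that predecessor first.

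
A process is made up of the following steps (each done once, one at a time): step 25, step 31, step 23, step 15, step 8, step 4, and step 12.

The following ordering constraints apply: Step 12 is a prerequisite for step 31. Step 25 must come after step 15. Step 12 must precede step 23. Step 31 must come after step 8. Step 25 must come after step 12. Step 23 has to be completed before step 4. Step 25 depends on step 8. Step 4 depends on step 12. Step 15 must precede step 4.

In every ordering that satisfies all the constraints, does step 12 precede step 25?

Yes

Tracing the constraints gives a chain: step 12 → step 25.
So step 12 must precede step 25 in any valid ordering.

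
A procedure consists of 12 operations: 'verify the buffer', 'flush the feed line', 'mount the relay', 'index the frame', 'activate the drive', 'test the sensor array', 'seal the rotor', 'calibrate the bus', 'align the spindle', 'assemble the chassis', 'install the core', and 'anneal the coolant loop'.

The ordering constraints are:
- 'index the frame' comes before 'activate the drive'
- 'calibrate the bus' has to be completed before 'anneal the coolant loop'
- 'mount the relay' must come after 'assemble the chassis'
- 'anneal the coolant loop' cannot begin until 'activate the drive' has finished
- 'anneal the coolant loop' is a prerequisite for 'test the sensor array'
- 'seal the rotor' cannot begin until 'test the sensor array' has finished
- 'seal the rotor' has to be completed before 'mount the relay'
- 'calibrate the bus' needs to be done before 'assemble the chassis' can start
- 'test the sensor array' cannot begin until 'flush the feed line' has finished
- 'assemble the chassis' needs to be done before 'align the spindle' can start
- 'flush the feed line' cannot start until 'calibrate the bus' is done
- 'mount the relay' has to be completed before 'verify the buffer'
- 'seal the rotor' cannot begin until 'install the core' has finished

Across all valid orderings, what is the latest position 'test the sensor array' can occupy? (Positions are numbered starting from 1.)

Following every chain forward from 'test the sensor array', the operations that must come later are 'verify the buffer', 'mount the relay', 'seal the rotor' — 3 of them.
With 3 mandatory successors out of 12 operations total, the latest slot for 'test the sensor array' is 12−3 = 9, and it's reachable by doing all non-successors before 'test the sensor array'.

9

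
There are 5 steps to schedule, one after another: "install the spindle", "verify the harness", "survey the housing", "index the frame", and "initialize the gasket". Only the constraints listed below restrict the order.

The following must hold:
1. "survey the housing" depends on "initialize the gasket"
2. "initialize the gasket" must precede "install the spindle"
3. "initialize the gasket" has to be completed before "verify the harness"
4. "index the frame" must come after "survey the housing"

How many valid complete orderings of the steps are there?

12

Only "initialize the gasket" has no prerequisites, so it must go first.
Enumerating by repeatedly choosing an available step (one whose prerequisites are all placed) gives 12 distinct complete orderings.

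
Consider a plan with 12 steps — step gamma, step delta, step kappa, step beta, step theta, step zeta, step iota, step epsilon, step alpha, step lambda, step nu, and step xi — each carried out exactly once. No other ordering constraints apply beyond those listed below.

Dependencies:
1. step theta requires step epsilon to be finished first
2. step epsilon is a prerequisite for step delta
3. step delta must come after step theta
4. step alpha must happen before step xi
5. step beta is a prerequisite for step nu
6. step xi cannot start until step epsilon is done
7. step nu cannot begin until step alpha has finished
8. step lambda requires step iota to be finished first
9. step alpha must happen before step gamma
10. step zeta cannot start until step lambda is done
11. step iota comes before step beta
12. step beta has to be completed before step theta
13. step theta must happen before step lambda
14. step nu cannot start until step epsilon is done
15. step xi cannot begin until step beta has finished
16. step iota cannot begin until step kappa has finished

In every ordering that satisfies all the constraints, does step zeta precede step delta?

No

Step zeta and step delta are not related by any chain of constraints.
A valid ordering placing step delta before step zeta exists, so the answer is no.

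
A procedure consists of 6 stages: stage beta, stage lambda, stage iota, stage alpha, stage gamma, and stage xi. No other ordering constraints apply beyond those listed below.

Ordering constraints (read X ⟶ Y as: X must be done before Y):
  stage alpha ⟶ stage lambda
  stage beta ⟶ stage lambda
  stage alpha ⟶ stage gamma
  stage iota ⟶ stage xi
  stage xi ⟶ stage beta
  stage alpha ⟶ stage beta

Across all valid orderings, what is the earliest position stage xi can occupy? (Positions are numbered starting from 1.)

2

Working backwards through the constraints from stage xi, its only required predecessor is stage iota.
So at minimum 1 stage comes before stage xi, putting stage xi no earlier than position 2. That position is achievable by scheduling exactly that predecessor first.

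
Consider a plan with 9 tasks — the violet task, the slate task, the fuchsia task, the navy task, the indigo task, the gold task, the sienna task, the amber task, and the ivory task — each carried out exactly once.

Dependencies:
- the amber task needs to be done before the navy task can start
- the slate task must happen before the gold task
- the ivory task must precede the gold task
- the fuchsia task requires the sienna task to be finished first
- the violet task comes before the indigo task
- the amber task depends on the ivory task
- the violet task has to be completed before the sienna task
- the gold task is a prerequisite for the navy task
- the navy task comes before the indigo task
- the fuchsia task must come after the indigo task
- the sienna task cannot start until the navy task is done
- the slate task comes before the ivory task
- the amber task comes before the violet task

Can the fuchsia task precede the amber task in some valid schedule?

There is a dependency chain the amber task → the violet task → the indigo task → the fuchsia task, so the fuchsia task always comes after the amber task.
So no valid ordering can have the fuchsia task before the amber task.

No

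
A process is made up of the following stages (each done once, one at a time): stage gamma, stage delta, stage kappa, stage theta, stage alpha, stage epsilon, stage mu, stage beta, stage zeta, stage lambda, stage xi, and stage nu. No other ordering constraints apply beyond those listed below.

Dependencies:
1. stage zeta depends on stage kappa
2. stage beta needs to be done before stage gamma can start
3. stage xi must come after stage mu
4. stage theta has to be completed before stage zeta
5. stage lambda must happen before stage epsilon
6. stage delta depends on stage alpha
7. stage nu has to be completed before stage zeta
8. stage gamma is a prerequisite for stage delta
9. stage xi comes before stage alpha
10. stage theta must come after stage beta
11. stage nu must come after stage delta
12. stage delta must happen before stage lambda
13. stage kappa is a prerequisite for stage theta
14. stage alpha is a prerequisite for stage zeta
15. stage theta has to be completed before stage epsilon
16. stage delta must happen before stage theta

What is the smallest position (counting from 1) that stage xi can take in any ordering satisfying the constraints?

2

The only stage forced before stage xi (directly or transitively) is stage mu.
With 1 mandatory predecessor, the earliest stage xi can sit is position 1+1 = 2, and placing just that one first achieves it.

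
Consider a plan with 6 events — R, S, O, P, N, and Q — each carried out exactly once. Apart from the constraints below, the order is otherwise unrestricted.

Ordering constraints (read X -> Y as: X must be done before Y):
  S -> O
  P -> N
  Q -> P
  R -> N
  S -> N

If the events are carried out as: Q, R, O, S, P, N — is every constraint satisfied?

No

Here S comes after O.
Since S is required before O, the ordering is invalid.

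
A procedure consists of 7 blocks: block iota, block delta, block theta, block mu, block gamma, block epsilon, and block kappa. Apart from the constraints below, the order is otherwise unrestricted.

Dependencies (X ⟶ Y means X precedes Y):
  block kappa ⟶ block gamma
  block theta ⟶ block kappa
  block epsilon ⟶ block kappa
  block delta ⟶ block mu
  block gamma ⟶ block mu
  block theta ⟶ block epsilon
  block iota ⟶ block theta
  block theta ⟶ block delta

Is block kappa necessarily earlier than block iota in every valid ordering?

The constraints actually force block iota before block kappa (via block iota → block theta → block kappa), not the other way around.
So block kappa never precedes block iota.

No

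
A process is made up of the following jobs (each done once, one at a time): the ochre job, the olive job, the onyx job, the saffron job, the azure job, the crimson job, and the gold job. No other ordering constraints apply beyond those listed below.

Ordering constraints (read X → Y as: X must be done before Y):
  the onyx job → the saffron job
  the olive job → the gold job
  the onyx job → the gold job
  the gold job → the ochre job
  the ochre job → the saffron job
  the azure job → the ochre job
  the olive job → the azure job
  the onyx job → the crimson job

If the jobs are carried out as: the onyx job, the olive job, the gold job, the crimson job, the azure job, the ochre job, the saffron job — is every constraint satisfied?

Going through the constraints one by one, each required predecessor appears earlier in the sequence than its dependent — e.g. the onyx job (position 1) is before the saffron job (position 7), as required.

Yes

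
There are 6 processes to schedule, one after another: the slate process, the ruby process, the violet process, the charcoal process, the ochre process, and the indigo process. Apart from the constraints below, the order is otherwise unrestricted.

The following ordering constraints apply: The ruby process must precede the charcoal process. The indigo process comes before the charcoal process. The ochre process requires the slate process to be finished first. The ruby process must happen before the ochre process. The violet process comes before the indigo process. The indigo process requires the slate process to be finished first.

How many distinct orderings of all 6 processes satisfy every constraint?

The processes with no prerequisites are the slate process, the ruby process, the violet process; any of them can be placed first.
Counting all ways to extend the partial order to a total order gives 24.

24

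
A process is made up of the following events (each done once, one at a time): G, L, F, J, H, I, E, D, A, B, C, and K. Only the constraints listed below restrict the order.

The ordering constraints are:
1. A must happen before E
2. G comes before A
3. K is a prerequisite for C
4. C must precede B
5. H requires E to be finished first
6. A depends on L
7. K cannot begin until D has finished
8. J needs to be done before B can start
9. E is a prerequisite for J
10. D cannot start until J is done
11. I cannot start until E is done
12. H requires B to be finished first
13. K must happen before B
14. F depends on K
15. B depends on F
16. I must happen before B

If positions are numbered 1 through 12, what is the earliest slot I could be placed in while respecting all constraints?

The events that are forced before I, directly or transitively, are G, L, E, A. That's 4 events.
So at minimum 4 events come before I, putting I no earlier than position 5. That position is achievable by scheduling exactly those predecessors first.

5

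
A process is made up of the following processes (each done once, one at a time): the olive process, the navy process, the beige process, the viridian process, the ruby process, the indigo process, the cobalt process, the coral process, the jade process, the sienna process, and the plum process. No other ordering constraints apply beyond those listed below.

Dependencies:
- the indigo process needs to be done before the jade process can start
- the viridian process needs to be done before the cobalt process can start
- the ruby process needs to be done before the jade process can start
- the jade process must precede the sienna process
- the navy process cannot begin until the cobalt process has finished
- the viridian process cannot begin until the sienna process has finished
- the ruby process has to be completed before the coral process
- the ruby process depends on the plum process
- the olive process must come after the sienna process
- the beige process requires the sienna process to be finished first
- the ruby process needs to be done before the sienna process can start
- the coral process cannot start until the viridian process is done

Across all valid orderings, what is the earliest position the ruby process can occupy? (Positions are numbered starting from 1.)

The only process forced before the ruby process (directly or transitively) is the plum process.
So at minimum 1 process comes before the ruby process, putting the ruby process no earlier than position 2. That position is achievable by scheduling exactly that predecessor first.

2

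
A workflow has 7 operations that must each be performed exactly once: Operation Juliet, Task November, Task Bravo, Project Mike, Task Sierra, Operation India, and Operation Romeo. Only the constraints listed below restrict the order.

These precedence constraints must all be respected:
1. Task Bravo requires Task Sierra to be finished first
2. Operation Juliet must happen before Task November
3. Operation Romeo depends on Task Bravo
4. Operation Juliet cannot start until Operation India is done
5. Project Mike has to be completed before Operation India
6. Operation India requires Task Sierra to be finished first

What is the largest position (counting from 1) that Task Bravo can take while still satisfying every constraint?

Following the constraints forward from Task Bravo, its only required successor is Operation Romeo.
With 1 mandatory successor out of 7 operations total, the latest slot for Task Bravo is 7−1 = 6, and it's reachable by doing all non-successors before Task Bravo.

6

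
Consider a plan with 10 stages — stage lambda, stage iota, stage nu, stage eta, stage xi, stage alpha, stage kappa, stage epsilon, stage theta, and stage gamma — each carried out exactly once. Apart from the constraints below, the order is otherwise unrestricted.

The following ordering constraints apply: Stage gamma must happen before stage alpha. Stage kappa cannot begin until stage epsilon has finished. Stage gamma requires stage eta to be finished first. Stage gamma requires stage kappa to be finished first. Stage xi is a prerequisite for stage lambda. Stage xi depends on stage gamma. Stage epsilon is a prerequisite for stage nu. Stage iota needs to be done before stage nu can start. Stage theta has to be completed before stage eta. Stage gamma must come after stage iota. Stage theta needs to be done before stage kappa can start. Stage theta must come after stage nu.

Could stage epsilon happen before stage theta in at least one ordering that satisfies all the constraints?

The constraints force stage epsilon before stage theta, so yes — every valid ordering has stage epsilon earlier.

Yes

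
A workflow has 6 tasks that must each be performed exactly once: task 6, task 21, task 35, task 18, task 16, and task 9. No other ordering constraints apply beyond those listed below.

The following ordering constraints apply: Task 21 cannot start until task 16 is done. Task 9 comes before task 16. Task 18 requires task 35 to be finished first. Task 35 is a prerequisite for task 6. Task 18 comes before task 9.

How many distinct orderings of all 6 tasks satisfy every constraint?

5

Only task 35 has no prerequisites, so it must go first.
Systematically extending each partial ordering one task at a time and counting, there are 5 complete orderings.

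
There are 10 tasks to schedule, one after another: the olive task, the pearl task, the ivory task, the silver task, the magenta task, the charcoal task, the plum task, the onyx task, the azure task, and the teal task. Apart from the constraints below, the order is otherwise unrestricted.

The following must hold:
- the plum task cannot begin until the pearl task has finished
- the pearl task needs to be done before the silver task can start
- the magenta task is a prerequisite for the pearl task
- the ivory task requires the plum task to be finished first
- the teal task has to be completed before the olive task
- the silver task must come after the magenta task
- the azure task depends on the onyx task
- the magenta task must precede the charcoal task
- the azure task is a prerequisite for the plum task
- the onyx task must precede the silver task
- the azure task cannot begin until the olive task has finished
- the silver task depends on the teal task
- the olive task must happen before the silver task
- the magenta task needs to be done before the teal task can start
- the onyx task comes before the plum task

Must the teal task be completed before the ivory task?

Yes

There is a constraint chain the teal task → the olive task → the azure task → the plum task → the ivory task.
So the teal task must precede the ivory task in any valid ordering.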